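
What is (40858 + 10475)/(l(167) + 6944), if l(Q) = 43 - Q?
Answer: 51333/6820 ≈ 7.5268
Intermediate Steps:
(40858 + 10475)/(l(167) + 6944) = (40858 + 10475)/((43 - 1*167) + 6944) = 51333/((43 - 167) + 6944) = 51333/(-124 + 6944) = 51333/6820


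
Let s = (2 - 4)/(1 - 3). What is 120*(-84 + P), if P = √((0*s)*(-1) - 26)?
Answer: -10080 + 120*I*√26 ≈ -10080.0 + 611.88*I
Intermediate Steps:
s = 1 (s = -2/(-2) = -2*(-½) = 1)
P = I*√26 (P = √((0*1)*(-1) - 26) = √(0*(-1) - 26) = √(0 - 26) = √(-26) = I*√26 ≈ 5.099*I)
120*(-84 + P) = 120*(-84 + I*√26) = -10080 + 120*I*√26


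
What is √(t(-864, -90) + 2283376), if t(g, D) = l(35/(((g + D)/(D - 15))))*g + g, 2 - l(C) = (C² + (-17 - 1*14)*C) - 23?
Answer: 2*√1524272902/53 ≈ 1473.3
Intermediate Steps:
l(C) = 25 - C² + 31*C (l(C) = 2 - ((C² + (-17 - 1*14)*C) - 23) = 2 - ((C² + (-17 - 14)*C) - 23) = 2 - ((C² - 31*C) - 23) = 2 - (-23 + C² - 31*C) = 2 + (23 - C² + 31*C) = 25 - C² + 31*C)
t(g, D) = g + g*(25 - 1225*(-15 + D)²/(D + g)² + 1085*(-15 + D)/(D + g)) (t(g, D) = (25 - (35/(((g + D)/(D - 15))))² + 31*(35/(((g + D)/(D - 15)))))*g + g = (25 - (35/(((D + g)/(-15 + D))))² + 31*(35/(((D + g)/(-15 + D)))))*g + g = (25 - (35*((-15 + D)/(D + g)))² + 31*(35*((-15 + D)/(D + g))))*g + g = (25 - (35*(-15 + D)/(D + g))² + 31*(35*(-15 + D)/(D + g)))*g + g = (25 - 1225*(-15 + D)²/(D + g)² + 1085*(-15 + D)/(D + g))*g + g = g*(25 - 1225*(-15 + D)²/(D + g)² + 1085*(-15 + D)/(D + g)) + g = g + g*(25 - 1225*(-15 + D)²/(D + g)² + 1085*(-15 + D)/(D + g)))
√(t(-864, -90) + 2283376) = √(-864*(-1225*(-15 - 90)² + 26*(-90 - 864)² + 1085*(-15 - 90)*(-90 - 864))/(-90 - 864)² + 2283376) = √(-864*(-1225*(-105)² + 26*(-954)² + 1085*(-105)*(-954))/(-954)² + 2283376) = √(-864*1/910116*(-1225*11025 + 26*910116 + 108684450) + 2283376) = √(-864*1/910116*(-13505625 + 23663016 + 108684450) + 2283376) = √(-864*1/910116*118841841 + 2283376) = √(-316911576/2809 + 2283376) = √(6097091608/2809) = 2*√1524272902/53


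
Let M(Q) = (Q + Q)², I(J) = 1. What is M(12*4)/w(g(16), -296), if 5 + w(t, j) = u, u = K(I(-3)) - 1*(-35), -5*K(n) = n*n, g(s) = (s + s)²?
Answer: 46080/149 ≈ 309.26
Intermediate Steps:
g(s) = 4*s² (g(s) = (2*s)² = 4*s²)
K(n) = -n²/5 (K(n) = -n*n/5 = -n²/5)
u = 174/5 (u = -⅕*1² - 1*(-35) = -⅕*1 + 35 = -⅕ + 35 = 174/5 ≈ 34.800)
w(t, j) = 149/5 (w(t, j) = -5 + 174/5 = 149/5)
M(Q) = 4*Q² (M(Q) = (2*Q)² = 4*Q²)
M(12*4)/w(g(16), -296) = (4*(12*4)²)/(149/5) = (4*48²)*(5/149) = (4*2304)*(5/149) = 9216*(5/149) = 46080/149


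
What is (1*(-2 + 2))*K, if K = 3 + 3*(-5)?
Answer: 0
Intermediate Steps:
K = -12 (K = 3 - 15 = -12)
(1*(-2 + 2))*K = (1*(-2 + 2))*(-12) = (1*0)*(-12) = 0*(-12) = 0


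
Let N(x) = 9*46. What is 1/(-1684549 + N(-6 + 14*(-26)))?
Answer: -1/1684135 ≈ -5.9378e-7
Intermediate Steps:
N(x) = 414
1/(-1684549 + N(-6 + 14*(-26))) = 1/(-1684549 + 414) = 1/(-1684135) = -1/1684135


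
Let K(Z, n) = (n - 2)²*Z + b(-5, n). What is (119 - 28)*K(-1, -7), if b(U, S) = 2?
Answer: -7189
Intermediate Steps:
K(Z, n) = 2 + Z*(-2 + n)² (K(Z, n) = (n - 2)²*Z + 2 = (-2 + n)²*Z + 2 = Z*(-2 + n)² + 2 = 2 + Z*(-2 + n)²)
(119 - 28)*K(-1, -7) = (119 - 28)*(2 - (-2 - 7)²) = 91*(2 - 1*(-9)²) = 91*(2 - 1*81) = 91*(2 - 81) = 91*(-79) = -7189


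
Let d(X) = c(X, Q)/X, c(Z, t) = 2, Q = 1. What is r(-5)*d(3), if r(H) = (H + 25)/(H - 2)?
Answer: -40/21 ≈ -1.9048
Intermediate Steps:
r(H) = (25 + H)/(-2 + H)
d(X) = 2/X
r(-5)*d(3) = ((25 - 5)/(-2 - 5))*(2/3) = (20/(-7))*(2*(⅓)) = -⅐*20*(⅔) = -20/7*⅔ = -40/21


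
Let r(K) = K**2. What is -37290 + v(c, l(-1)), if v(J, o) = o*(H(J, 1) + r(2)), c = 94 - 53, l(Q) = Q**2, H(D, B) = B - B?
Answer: -37286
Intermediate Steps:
H(D, B) = 0
c = 41
v(J, o) = 4*o (v(J, o) = o*(0 + 2**2) = o*(0 + 4) = o*4 = 4*o)
-37290 + v(c, l(-1)) = -37290 + 4*(-1)**2 = -37290 + 4*1 = -37290 + 4 = -37286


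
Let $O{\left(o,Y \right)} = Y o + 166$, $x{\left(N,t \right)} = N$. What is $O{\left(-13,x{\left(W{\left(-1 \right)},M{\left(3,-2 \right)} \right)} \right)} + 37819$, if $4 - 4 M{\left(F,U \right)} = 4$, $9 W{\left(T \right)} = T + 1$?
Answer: $37985$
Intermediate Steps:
$W{\left(T \right)} = \frac{1}{9} + \frac{T}{9}$ ($W{\left(T \right)} = \frac{T + 1}{9} = \frac{1 + T}{9} = \frac{1}{9} + \frac{T}{9}$)
$M{\left(F,U \right)} = 0$ ($M{\left(F,U \right)} = 1 - 1 = 0$)
$O{\left(o,Y \right)} = 166 + Y o$
$O{\left(-13,x{\left(W{\left(-1 \right)},M{\left(3,-2 \right)} \right)} \right)} + 37819 = \left(166 + \left(\frac{1}{9} + \frac{1}{9} \left(-1\right)\right) \left(-13\right)\right) + 37819 = \left(166 + \left(\frac{1}{9} - \frac{1}{9}\right) \left(-13\right)\right) + 37819 = \left(166 + 0 \left(-13\right)\right) + 37819 = \left(166 + 0\right) + 37819 = 166 + 37819 = 37985$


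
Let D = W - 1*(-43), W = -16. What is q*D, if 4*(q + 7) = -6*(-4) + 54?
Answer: 675/2 ≈ 337.50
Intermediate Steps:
D = 27 (D = -16 - 1*(-43) = -16 + 43 = 27)
q = 25/2 (q = -7 + (-6*(-4) + 54)/4 = -7 + (24 + 54)/4 = -7 + (¼)*78 = -7 + 39/2 = 25/2 ≈ 12.500)
q*D = (25/2)*27 = 675/2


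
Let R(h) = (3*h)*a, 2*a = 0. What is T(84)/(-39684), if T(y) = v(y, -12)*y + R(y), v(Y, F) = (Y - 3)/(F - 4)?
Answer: 567/52912 ≈ 0.010716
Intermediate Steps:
a = 0 (a = (½)*0 = 0)
R(h) = 0 (R(h) = (3*h)*0 = 0)
v(Y, F) = (-3 + Y)/(-4 + F)
T(y) = y*(3/16 - y/16) (T(y) = ((-3 + y)/(-4 - 12))*y + 0 = ((-3 + y)/(-16))*y + 0 = (-(-3 + y)/16)*y + 0 = (3/16 - y/16)*y + 0 = y*(3/16 - y/16) + 0 = y*(3/16 - y/16))
T(84)/(-39684) = ((1/16)*84*(3 - 1*84))/(-39684) = ((1/16)*84*(3 - 84))*(-1/39684) = ((1/16)*84*(-81))*(-1/39684) = -1701/4*(-1/39684) = 567/52912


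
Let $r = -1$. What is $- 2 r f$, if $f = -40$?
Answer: $-80$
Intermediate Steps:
$- 2 r f = \left(-2\right) \left(-1\right) \left(-40\right) = 2 \left(-40\right) = -80$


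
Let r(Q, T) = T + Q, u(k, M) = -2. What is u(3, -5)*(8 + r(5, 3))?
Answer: -32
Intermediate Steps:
r(Q, T) = Q + T
u(3, -5)*(8 + r(5, 3)) = -2*(8 + (5 + 3)) = -2*(8 + 8) = -2*16 = -32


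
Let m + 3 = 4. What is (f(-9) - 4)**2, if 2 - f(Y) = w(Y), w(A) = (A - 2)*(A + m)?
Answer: 8100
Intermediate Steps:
m = 1 (m = -3 + 4 = 1)
w(A) = (1 + A)*(-2 + A) (w(A) = (A - 2)*(A + 1) = (-2 + A)*(1 + A) = (1 + A)*(-2 + A))
f(Y) = 4 + Y - Y**2 (f(Y) = 2 - (-2 + Y**2 - Y) = 2 + (2 + Y - Y**2) = 4 + Y - Y**2)
(f(-9) - 4)**2 = ((4 - 9 - 1*(-9)**2) - 4)**2 = ((4 - 9 - 1*81) - 4)**2 = ((4 - 9 - 81) - 4)**2 = (-86 - 4)**2 = (-90)**2 = 8100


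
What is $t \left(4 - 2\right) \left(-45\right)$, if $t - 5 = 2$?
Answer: $-630$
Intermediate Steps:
$t = 7$ ($t = 5 + 2 = 7$)
$t \left(4 - 2\right) \left(-45\right) = 7 \left(4 - 2\right) \left(-45\right) = 7 \cdot 2 \left(-45\right) = 14 \left(-45\right) = -630$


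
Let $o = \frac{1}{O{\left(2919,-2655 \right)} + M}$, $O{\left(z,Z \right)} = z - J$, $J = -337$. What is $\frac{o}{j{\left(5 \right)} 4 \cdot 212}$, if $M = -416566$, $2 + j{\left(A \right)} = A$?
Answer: $- \frac{1}{1051460640} \approx -9.5106 \cdot 10^{-10}$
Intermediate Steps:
$O{\left(z,Z \right)} = 337 + z$ ($O{\left(z,Z \right)} = z - -337 = z + 337 = 337 + z$)
$j{\left(A \right)} = -2 + A$
$o = - \frac{1}{413310}$ ($o = \frac{1}{\left(337 + 2919\right) - 416566} = \frac{1}{3256 - 416566} = \frac{1}{-413310} = - \frac{1}{413310} \approx -2.4195 \cdot 10^{-6}$)
$\frac{o}{j{\left(5 \right)} 4 \cdot 212} = - \frac{1}{413310 \left(-2 + 5\right) 4 \cdot 212} = - \frac{1}{413310 \cdot 3 \cdot 4 \cdot 212} = - \frac{1}{413310 \cdot 12 \cdot 212} = - \frac{1}{413310 \cdot 2544} = \left(- \frac{1}{413310}\right) \frac{1}{2544} = - \frac{1}{1051460640}$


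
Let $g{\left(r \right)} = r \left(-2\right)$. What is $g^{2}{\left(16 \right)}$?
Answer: $1024$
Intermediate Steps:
$g{\left(r \right)} = - 2 r$
$g^{2}{\left(16 \right)} = \left(\left(-2\right) 16\right)^{2} = \left(-32\right)^{2} = 1024$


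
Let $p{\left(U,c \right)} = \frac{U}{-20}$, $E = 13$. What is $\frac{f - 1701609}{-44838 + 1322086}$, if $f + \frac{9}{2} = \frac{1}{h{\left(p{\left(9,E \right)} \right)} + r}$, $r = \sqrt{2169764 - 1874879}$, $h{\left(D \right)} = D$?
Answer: $- \frac{44602662432917}{33479201585536} + \frac{25 \sqrt{32765}}{3138675148644} \approx -1.3323$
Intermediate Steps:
$p{\left(U,c \right)} = - \frac{U}{20}$ ($p{\left(U,c \right)} = U \left(- \frac{1}{20}\right) = - \frac{U}{20}$)
$r = 3 \sqrt{32765}$ ($r = \sqrt{294885} = 3 \sqrt{32765} \approx 543.03$)
$f = - \frac{9}{2} + \frac{1}{- \frac{9}{20} + 3 \sqrt{32765}}$ ($f = - \frac{9}{2} + \frac{1}{\left(- \frac{1}{20}\right) 9 + 3 \sqrt{32765}} = - \frac{9}{2} + \frac{1}{- \frac{9}{20} + 3 \sqrt{32765}} \approx -4.4982$)
$\frac{f - 1701609}{-44838 + 1322086} = \frac{\left(- \frac{117953879}{26211982} + \frac{400 \sqrt{32765}}{39317973}\right) - 1701609}{-44838 + 1322086} = \frac{- \frac{44602662432917}{26211982} + \frac{400 \sqrt{32765}}{39317973}}{1277248} = \left(- \frac{44602662432917}{26211982} + \frac{400 \sqrt{32765}}{39317973}\right) \frac{1}{1277248} = - \frac{44602662432917}{33479201585536} + \frac{25 \sqrt{32765}}{3138675148644}$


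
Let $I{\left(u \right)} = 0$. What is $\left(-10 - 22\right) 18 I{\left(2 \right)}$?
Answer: $0$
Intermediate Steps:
$\left(-10 - 22\right) 18 I{\left(2 \right)} = \left(-10 - 22\right) 18 \cdot 0 = \left(-32\right) 18 \cdot 0 = \left(-576\right) 0 = 0$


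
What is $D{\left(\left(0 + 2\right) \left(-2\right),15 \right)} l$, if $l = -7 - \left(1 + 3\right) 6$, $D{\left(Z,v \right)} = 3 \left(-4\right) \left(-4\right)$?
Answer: $-1488$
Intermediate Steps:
$D{\left(Z,v \right)} = 48$ ($D{\left(Z,v \right)} = \left(-12\right) \left(-4\right) = 48$)
$l = -31$ ($l = -7 - 4 \cdot 6 = -7 - 24 = -31$)
$D{\left(\left(0 + 2\right) \left(-2\right),15 \right)} l = 48 \left(-31\right) = -1488$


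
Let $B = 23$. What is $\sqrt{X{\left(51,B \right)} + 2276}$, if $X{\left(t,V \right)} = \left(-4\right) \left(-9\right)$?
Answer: $34 \sqrt{2} \approx 48.083$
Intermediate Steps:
$X{\left(t,V \right)} = 36$
$\sqrt{X{\left(51,B \right)} + 2276} = \sqrt{36 + 2276} = \sqrt{2312} = 34 \sqrt{2}$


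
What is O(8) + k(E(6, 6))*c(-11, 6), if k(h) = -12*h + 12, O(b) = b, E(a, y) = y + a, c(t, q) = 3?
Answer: -388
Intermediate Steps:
E(a, y) = a + y
k(h) = 12 - 12*h
O(8) + k(E(6, 6))*c(-11, 6) = 8 + (12 - 12*(6 + 6))*3 = 8 + (12 - 12*12)*3 = 8 + (12 - 144)*3 = 8 - 132*3 = 8 - 396 = -388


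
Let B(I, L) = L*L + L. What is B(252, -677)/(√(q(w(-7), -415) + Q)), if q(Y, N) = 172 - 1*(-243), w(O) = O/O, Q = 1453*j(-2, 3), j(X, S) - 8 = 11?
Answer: 228826*√28022/14011 ≈ 2733.9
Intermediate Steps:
j(X, S) = 19 (j(X, S) = 8 + 11 = 19)
Q = 27607 (Q = 1453*19 = 27607)
B(I, L) = L + L² (B(I, L) = L² + L = L + L²)
w(O) = 1
q(Y, N) = 415 (q(Y, N) = 172 + 243 = 415)
B(252, -677)/(√(q(w(-7), -415) + Q)) = (-677*(1 - 677))/(√(415 + 27607)) = (-677*(-676))/(√28022) = 457652*(√28022/28022) = 228826*√28022/14011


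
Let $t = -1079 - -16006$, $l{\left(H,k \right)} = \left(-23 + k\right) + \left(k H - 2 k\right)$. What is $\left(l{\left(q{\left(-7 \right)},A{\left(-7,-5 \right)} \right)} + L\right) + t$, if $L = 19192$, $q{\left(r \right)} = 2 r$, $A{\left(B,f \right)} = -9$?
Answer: $34231$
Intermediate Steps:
$l{\left(H,k \right)} = -23 - k + H k$ ($l{\left(H,k \right)} = \left(-23 + k\right) + \left(H k - 2 k\right) = \left(-23 + k\right) + \left(- 2 k + H k\right) = -23 - k + H k$)
$t = 14927$ ($t = -1079 + 16006 = 14927$)
$\left(l{\left(q{\left(-7 \right)},A{\left(-7,-5 \right)} \right)} + L\right) + t = \left(\left(-23 - -9 + 2 \left(-7\right) \left(-9\right)\right) + 19192\right) + 14927 = \left(\left(-23 + 9 - -126\right) + 19192\right) + 14927 = \left(\left(-23 + 9 + 126\right) + 19192\right) + 14927 = \left(112 + 19192\right) + 14927 = 19304 + 14927 = 34231$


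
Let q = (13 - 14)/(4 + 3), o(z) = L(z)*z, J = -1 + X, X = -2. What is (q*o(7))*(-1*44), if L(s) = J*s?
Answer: -924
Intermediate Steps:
J = -3 (J = -1 - 2 = -3)
L(s) = -3*s
o(z) = -3*z**2 (o(z) = (-3*z)*z = -3*z**2)
q = -1/7 ≈ -0.14286
(q*o(7))*(-1*44) = (-(-3)*7**2/7)*(-1*44) = -(-3)*49/7*(-44) = -1/7*(-147)*(-44) = 21*(-44) = -924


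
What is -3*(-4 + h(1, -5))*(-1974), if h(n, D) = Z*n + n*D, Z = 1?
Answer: -47376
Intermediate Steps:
h(n, D) = n + D*n (h(n, D) = 1*n + n*D = n + D*n)
-3*(-4 + h(1, -5))*(-1974) = -3*(-4 + 1*(1 - 5))*(-1974) = -3*(-4 + 1*(-4))*(-1974) = -3*(-4 - 4)*(-1974) = -3*(-8)*(-1974) = 24*(-1974) = -47376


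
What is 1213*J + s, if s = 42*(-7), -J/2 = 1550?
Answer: -3760594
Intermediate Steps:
J = -3100 (J = -2*1550 = -3100)
s = -294
1213*J + s = 1213*(-3100) - 294 = -3760300 - 294 = -3760594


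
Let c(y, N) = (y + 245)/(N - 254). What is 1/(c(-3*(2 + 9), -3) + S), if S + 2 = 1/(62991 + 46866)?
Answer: -28233249/79755925 ≈ -0.35400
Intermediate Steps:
c(y, N) = (245 + y)/(-254 + N)
S = -219713/109857 (S = -2 + 1/(62991 + 46866) = -2 + 1/109857 = -219713/109857 ≈ -2.0000)
1/(c(-3*(2 + 9), -3) + S) = 1/((245 - 3*(2 + 9))/(-254 - 3) - 219713/109857) = 1/((245 - 3*11)/(-257) - 219713/109857) = 1/(-(245 - 33)/257 - 219713/109857) = 1/(-1/257*212 - 219713/109857) = 1/(-212/257 - 219713/109857) = 1/(-79755925/28233249) = -28233249/79755925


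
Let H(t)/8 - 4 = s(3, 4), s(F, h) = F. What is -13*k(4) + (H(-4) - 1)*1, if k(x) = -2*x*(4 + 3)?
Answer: 783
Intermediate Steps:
H(t) = 56 (H(t) = 32 + 8*3 = 32 + 24 = 56)
k(x) = -14*x (k(x) = -2*x*7 = -14*x)
-13*k(4) + (H(-4) - 1)*1 = -(-182)*4 + (56 - 1)*1 = -13*(-56) + 55*1 = 728 + 55 = 783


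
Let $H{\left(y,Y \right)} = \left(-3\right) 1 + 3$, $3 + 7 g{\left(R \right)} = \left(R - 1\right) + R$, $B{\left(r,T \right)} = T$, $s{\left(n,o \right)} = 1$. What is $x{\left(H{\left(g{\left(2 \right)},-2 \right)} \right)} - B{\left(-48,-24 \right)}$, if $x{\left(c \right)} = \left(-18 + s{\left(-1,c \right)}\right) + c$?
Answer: $7$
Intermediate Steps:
$g{\left(R \right)} = - \frac{4}{7} + \frac{2 R}{7}$ ($g{\left(R \right)} = - \frac{3}{7} + \frac{\left(R - 1\right) + R}{7} = - \frac{3}{7} + \frac{\left(-1 + R\right) + R}{7} = - \frac{3}{7} + \frac{-1 + 2 R}{7} = - \frac{3}{7} + \left(- \frac{1}{7} + \frac{2 R}{7}\right) = - \frac{4}{7} + \frac{2 R}{7}$)
$H{\left(y,Y \right)} = 0$ ($H{\left(y,Y \right)} = -3 + 3 = 0$)
$x{\left(c \right)} = -17 + c$ ($x{\left(c \right)} = \left(-18 + 1\right) + c = -17 + c$)
$x{\left(H{\left(g{\left(2 \right)},-2 \right)} \right)} - B{\left(-48,-24 \right)} = \left(-17 + 0\right) - -24 = -17 + 24 = 7$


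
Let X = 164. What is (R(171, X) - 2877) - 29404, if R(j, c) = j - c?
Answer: -32274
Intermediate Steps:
(R(171, X) - 2877) - 29404 = ((171 - 1*164) - 2877) - 29404 = ((171 - 164) - 2877) - 29404 = (7 - 2877) - 29404 = -2870 - 29404 = -32274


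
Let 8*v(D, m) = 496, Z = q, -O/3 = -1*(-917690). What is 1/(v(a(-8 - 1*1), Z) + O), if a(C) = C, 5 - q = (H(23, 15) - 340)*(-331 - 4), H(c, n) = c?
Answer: -1/2753008 ≈ -3.6324e-7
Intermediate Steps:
O = -2753070 (O = -(-3)*(-917690) = -3*917690 = -2753070)
q = -106190 (q = 5 - (23 - 340)*(-331 - 4) = 5 - (-317)*(-335) = 5 - 1*106195 = 5 - 106195 = -106190)
Z = -106190
v(D, m) = 62 (v(D, m) = (1/8)*496 = 62)
1/(v(a(-8 - 1*1), Z) + O) = 1/(62 - 2753070) = 1/(-2753008) = -1/2753008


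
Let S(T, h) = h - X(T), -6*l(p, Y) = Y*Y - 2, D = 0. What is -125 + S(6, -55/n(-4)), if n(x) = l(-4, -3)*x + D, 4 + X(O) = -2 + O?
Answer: -1915/14 ≈ -136.79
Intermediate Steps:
l(p, Y) = ⅓ - Y²/6 (l(p, Y) = -(Y*Y - 2)/6 = -(Y² - 2)/6 = -(-2 + Y²)/6 = ⅓ - Y²/6)
X(O) = -6 + O (X(O) = -4 + (-2 + O) = -6 + O)
n(x) = -7*x/6 (n(x) = (⅓ - ⅙*(-3)²)*x + 0 = (⅓ - ⅙*9)*x + 0 = (⅓ - 3/2)*x + 0 = -7*x/6 + 0 = -7*x/6)
S(T, h) = 6 + h - T (S(T, h) = h - (-6 + T) = h + (6 - T) = 6 + h - T)
-125 + S(6, -55/n(-4)) = -125 + (6 - 55/((-7/6*(-4))) - 1*6) = -125 + (6 - 55/14/3 - 6) = -125 + (6 - 55*3/14 - 6) = -125 + (6 - 165/14 - 6) = -125 - 165/14 = -1915/14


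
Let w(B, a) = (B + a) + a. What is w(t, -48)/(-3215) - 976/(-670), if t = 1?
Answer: 320149/215405 ≈ 1.4863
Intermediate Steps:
w(B, a) = B + 2*a
w(t, -48)/(-3215) - 976/(-670) = (1 + 2*(-48))/(-3215) - 976/(-670) = (1 - 96)*(-1/3215) - 976*(-1/670) = -95*(-1/3215) + 488/335 = 19/643 + 488/335 = 320149/215405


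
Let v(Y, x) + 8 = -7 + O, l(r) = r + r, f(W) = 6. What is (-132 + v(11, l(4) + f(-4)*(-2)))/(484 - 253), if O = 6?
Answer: -47/77 ≈ -0.61039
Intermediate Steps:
l(r) = 2*r
v(Y, x) = -9 (v(Y, x) = -8 + (-7 + 6) = -8 - 1 = -9)
(-132 + v(11, l(4) + f(-4)*(-2)))/(484 - 253) = (-132 - 9)/(484 - 253) = -141/231 = -141*1/231 = -47/77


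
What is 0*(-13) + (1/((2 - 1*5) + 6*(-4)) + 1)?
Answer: 26/27 ≈ 0.96296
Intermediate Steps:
0*(-13) + (1/((2 - 1*5) + 6*(-4)) + 1) = 0 + (1/((2 - 5) - 24) + 1) = 0 + (1/(-3 - 24) + 1) = 0 + (1/(-27) + 1) = 0 + (-1/27 + 1) = 0 + 26/27 = 26/27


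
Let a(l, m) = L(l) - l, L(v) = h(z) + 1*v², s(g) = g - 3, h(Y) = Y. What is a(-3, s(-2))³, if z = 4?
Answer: 4096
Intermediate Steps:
s(g) = -3 + g
L(v) = 4 + v² (L(v) = 4 + 1*v² = 4 + v²)
a(l, m) = 4 + l² - l (a(l, m) = (4 + l²) - l = 4 + l² - l)
a(-3, s(-2))³ = (4 + (-3)² - 1*(-3))³ = (4 + 9 + 3)³ = 16³ = 4096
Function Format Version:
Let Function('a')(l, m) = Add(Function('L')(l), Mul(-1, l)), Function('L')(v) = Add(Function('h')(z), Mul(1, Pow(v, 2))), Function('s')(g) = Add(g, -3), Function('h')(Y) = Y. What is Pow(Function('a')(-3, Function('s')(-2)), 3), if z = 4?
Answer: 4096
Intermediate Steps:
Function('s')(g) = Add(-3, g)
Function('L')(v) = Add(4, Pow(v, 2)) (Function('L')(v) = Add(4, Mul(1, Pow(v, 2))) = Add(4, Pow(v, 2)))
Function('a')(l, m) = Add(4, Pow(l, 2), Mul(-1, l)) (Function('a')(l, m) = Add(Add(4, Pow(l, 2)), Mul(-1, l)) = Add(4, Pow(l, 2), Mul(-1, l)))
Pow(Function('a')(-3, Function('s')(-2)), 3) = Pow(Add(4, Pow(-3, 2), Mul(-1, -3)), 3) = Pow(Add(4, 9, 3), 3) = Pow(16, 3) = 4096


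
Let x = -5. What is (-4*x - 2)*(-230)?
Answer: -4140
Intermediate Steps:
(-4*x - 2)*(-230) = (-4*(-5) - 2)*(-230) = (20 - 2)*(-230) = 18*(-230) = -4140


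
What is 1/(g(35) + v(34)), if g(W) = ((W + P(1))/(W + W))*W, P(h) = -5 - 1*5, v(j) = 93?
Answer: 2/211 ≈ 0.0094787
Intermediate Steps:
P(h) = -10 (P(h) = -5 - 5 = -10)
g(W) = -5 + W/2 (g(W) = ((W - 10)/(W + W))*W = ((-10 + W)/((2*W)))*W = ((-10 + W)*(1/(2*W)))*W = ((-10 + W)/(2*W))*W = -5 + W/2)
1/(g(35) + v(34)) = 1/((-5 + (1/2)*35) + 93) = 1/((-5 + 35/2) + 93) = 1/(25/2 + 93) = 1/(211/2) = 2/211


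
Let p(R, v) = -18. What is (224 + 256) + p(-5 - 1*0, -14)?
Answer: 462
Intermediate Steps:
(224 + 256) + p(-5 - 1*0, -14) = (224 + 256) - 18 = 480 - 18 = 462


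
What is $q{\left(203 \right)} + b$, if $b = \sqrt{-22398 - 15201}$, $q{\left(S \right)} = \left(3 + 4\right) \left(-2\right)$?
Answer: $-14 + i \sqrt{37599} \approx -14.0 + 193.9 i$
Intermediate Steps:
$q{\left(S \right)} = -14$ ($q{\left(S \right)} = 7 \left(-2\right) = -14$)
$b = i \sqrt{37599}$ ($b = \sqrt{-37599} = i \sqrt{37599} \approx 193.9 i$)
$q{\left(203 \right)} + b = -14 + i \sqrt{37599}$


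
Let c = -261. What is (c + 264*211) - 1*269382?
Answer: -213939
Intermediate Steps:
(c + 264*211) - 1*269382 = (-261 + 264*211) - 1*269382 = (-261 + 55704) - 269382 = 55443 - 269382 = -213939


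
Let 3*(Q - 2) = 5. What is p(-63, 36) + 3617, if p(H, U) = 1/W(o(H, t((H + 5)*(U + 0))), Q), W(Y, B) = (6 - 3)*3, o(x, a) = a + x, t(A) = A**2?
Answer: 32554/9 ≈ 3617.1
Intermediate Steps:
Q = 11/3 (Q = 2 + (1/3)*5 = 2 + 5/3 = 11/3 ≈ 3.6667)
W(Y, B) = 9 (W(Y, B) = 3*3 = 9)
p(H, U) = 1/9
p(-63, 36) + 3617 = 1/9 + 3617 = 32554/9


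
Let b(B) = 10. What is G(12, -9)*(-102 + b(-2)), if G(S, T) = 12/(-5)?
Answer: 1104/5 ≈ 220.80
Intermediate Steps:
G(S, T) = -12/5 (G(S, T) = 12*(-⅕) = -12/5)
G(12, -9)*(-102 + b(-2)) = -12*(-102 + 10)/5 = -12/5*(-92) = 1104/5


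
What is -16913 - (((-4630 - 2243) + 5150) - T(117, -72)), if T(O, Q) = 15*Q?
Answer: -16270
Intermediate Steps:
-16913 - (((-4630 - 2243) + 5150) - T(117, -72)) = -16913 - (((-4630 - 2243) + 5150) - 15*(-72)) = -16913 - ((-6873 + 5150) - 1*(-1080)) = -16913 - (-1723 + 1080) = -16913 - 1*(-643) = -16913 + 643 = -16270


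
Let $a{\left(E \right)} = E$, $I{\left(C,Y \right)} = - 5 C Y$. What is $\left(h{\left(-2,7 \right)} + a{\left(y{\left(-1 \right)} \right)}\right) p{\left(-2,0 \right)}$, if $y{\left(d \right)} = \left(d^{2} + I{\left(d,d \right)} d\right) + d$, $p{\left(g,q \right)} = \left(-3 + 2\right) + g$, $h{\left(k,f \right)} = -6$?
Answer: $3$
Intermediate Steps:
$p{\left(g,q \right)} = -1 + g$
$I{\left(C,Y \right)} = - 5 C Y$
$y{\left(d \right)} = d + d^{2} - 5 d^{3}$ ($y{\left(d \right)} = \left(d^{2} + - 5 d d d\right) + d = \left(d^{2} + - 5 d^{2} d\right) + d = \left(d^{2} - 5 d^{3}\right) + d = d + d^{2} - 5 d^{3}$)
$\left(h{\left(-2,7 \right)} + a{\left(y{\left(-1 \right)} \right)}\right) p{\left(-2,0 \right)} = \left(-6 - \left(1 - 1 - 5 \left(-1\right)^{2}\right)\right) \left(-1 - 2\right) = \left(-6 - \left(1 - 1 - 5\right)\right) \left(-3\right) = \left(-6 - -5\right) \left(-3\right) = \left(-6 + 5\right) \left(-3\right) = \left(-1\right) \left(-3\right) = 3$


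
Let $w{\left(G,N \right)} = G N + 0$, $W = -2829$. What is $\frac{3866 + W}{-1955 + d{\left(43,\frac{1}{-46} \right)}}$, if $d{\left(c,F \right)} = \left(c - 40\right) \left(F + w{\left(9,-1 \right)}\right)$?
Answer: $- \frac{47702}{91175} \approx -0.52319$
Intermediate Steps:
$w{\left(G,N \right)} = G N$
$d{\left(c,F \right)} = \left(-40 + c\right) \left(-9 + F\right)$ ($d{\left(c,F \right)} = \left(c - 40\right) \left(F + 9 \left(-1\right)\right) = \left(-40 + c\right) \left(F - 9\right) = \left(-40 + c\right) \left(-9 + F\right)$)
$\frac{3866 + W}{-1955 + d{\left(43,\frac{1}{-46} \right)}} = \frac{3866 - 2829}{-1955 + \left(360 - \frac{40}{-46} - 387 + \frac{1}{-46} \cdot 43\right)} = \frac{1037}{-1955 - \frac{1245}{46}} = \frac{1037}{- \frac{91175}{46}} = 1037 \left(- \frac{46}{91175}\right) = - \frac{47702}{91175}$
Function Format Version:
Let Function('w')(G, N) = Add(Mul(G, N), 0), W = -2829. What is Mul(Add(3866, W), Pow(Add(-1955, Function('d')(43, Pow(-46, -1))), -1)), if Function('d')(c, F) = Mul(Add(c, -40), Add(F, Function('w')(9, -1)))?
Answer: Rational(-47702, 91175) ≈ -0.52319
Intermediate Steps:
Function('w')(G, N) = Mul(G, N)
Function('d')(c, F) = Mul(Add(-40, c), Add(-9, F)) (Function('d')(c, F) = Mul(Add(c, -40), Add(F, Mul(9, -1))) = Mul(Add(-40, c), Add(F, -9)) = Mul(Add(-40, c), Add(-9, F)))
Mul(Add(3866, W), Pow(Add(-1955, Function('d')(43, Pow(-46, -1))), -1)) = Mul(Add(3866, -2829), Pow(Add(-1955, Add(360, Mul(-40, Pow(-46, -1)), Mul(-9, 43), Mul(Pow(-46, -1), 43))), -1)) = Mul(1037, Pow(Add(-1955, Add(360, Mul(-40, Rational(-1, 46)), -387, Mul(Rational(-1, 46), 43))), -1)) = Mul(1037, Pow(Add(-1955, Add(360, Rational(20, 23), -387, Rational(-43, 46))), -1)) = Mul(1037, Pow(Add(-1955, Rational(-1245, 46)), -1)) = Mul(1037, Pow(Rational(-91175, 46), -1)) = Mul(1037, Rational(-46, 91175)) = Rational(-47702, 91175)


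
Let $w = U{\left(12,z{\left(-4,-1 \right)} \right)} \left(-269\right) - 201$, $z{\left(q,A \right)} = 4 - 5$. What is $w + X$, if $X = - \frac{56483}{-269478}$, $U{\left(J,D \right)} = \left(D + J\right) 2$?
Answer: $- \frac{1648879399}{269478} \approx -6118.8$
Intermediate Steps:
$z{\left(q,A \right)} = -1$ ($z{\left(q,A \right)} = 4 - 5 = -1$)
$U{\left(J,D \right)} = 2 D + 2 J$
$X = \frac{56483}{269478}$ ($X = \left(-56483\right) \left(- \frac{1}{269478}\right) = \frac{56483}{269478} \approx 0.2096$)
$w = -6119$ ($w = \left(2 \left(-1\right) + 2 \cdot 12\right) \left(-269\right) - 201 = \left(-2 + 24\right) \left(-269\right) - 201 = 22 \left(-269\right) - 201 = -5918 - 201 = -6119$)
$w + X = -6119 + \frac{56483}{269478} = - \frac{1648879399}{269478}$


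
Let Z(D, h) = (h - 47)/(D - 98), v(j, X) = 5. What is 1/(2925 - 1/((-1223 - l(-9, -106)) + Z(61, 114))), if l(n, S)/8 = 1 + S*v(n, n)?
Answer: 111266/325453013 ≈ 0.00034188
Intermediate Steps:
Z(D, h) = (-47 + h)/(-98 + D)
l(n, S) = 8 + 40*S (l(n, S) = 8*(1 + S*5) = 8*(1 + 5*S) = 8 + 40*S)
1/(2925 - 1/((-1223 - l(-9, -106)) + Z(61, 114))) = 1/(2925 - 1/((-1223 - (8 + 40*(-106))) + (-47 + 114)/(-98 + 61))) = 1/(2925 - 1/((-1223 - (8 - 4240)) + 67/(-37))) = 1/(2925 - 1/((-1223 - 1*(-4232)) - 1/37*67)) = 1/(2925 - 1/((-1223 + 4232) - 67/37)) = 1/(2925 - 1/(3009 - 67/37)) = 1/(2925 - 1/111266/37) = 1/(2925 - 1*37/111266) = 1/(2925 - 37/111266) = 1/(325453013/111266) = 111266/325453013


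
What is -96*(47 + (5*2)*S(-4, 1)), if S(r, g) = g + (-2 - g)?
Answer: -2592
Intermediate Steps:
S(r, g) = -2
-96*(47 + (5*2)*S(-4, 1)) = -96*(47 + (5*2)*(-2)) = -96*(47 + 10*(-2)) = -96*(47 - 20) = -96*27 = -2592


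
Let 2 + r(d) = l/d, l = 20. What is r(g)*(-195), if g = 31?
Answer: 8190/31 ≈ 264.19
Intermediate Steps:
r(d) = -2 + 20/d
r(g)*(-195) = (-2 + 20/31)*(-195) = -42/31*(-195) = 8190/31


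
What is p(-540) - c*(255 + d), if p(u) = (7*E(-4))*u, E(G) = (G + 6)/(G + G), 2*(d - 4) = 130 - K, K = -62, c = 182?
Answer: -63665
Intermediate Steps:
d = 100 (d = 4 + (130 - 1*(-62))/2 = 4 + (130 + 62)/2 = 4 + (½)*192 = 4 + 96 = 100)
E(G) = (6 + G)/(2*G) (E(G) = (6 + G)/((2*G)) = (6 + G)*(1/(2*G)) = (6 + G)/(2*G))
p(u) = -7*u/4 (p(u) = (7*((½)*(6 - 4)/(-4)))*u = (7*((½)*(-¼)*2))*u = (7*(-¼))*u = -7*u/4)
p(-540) - c*(255 + d) = -7/4*(-540) - 182*(255 + 100) = 945 - 182*355 = 945 - 1*64610 = 945 - 64610 = -63665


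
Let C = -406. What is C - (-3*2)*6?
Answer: -370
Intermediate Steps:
C - (-3*2)*6 = -406 - (-3*2)*6 = -406 - (-6)*6 = -406 - 1*(-36) = -406 + 36 = -370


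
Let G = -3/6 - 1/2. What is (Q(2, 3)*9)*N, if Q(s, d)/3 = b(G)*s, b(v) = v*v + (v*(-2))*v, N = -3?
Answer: 162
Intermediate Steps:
G = -1 (G = -3*⅙ - 1*½ = -½ - ½ = -1)
b(v) = -v² (b(v) = v² + (-2*v)*v = v² - 2*v² = -v²)
Q(s, d) = -3*s (Q(s, d) = 3*((-1*(-1)²)*s) = 3*((-1*1)*s) = 3*(-s) = -3*s)
(Q(2, 3)*9)*N = (-3*2*9)*(-3) = -6*9*(-3) = -54*(-3) = 162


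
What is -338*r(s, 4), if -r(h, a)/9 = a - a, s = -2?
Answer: 0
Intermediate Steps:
r(h, a) = 0 (r(h, a) = -9*(a - a) = -9*0 = 0)
-338*r(s, 4) = -338*0 = 0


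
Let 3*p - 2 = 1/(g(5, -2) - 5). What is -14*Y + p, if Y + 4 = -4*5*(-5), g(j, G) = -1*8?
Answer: -52391/39 ≈ -1343.4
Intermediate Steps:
g(j, G) = -8
Y = 96 (Y = -4 - 4*5*(-5) = -4 - 20*(-5) = -4 + 100 = 96)
p = 25/39 (p = 2/3 + 1/(3*(-8 - 5)) = 2/3 + (1/3)/(-13) = 2/3 + (1/3)*(-1/13) = 2/3 - 1/39 = 25/39 ≈ 0.64103)
-14*Y + p = -14*96 + 25/39 = -1344 + 25/39 = -52391/39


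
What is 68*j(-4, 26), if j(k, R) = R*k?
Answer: -7072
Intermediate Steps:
68*j(-4, 26) = 68*(26*(-4)) = 68*(-104) = -7072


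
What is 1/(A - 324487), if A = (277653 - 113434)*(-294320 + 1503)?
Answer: -1/48086439410 ≈ -2.0796e-11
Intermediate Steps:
A = -48086114923 (A = 164219*(-292817) = -48086114923)
1/(A - 324487) = 1/(-48086114923 - 324487) = 1/(-48086439410) = -1/48086439410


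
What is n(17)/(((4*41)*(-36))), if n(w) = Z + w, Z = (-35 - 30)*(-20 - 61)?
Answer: -2641/2952 ≈ -0.89465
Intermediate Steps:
Z = 5265 (Z = -65*(-81) = 5265)
n(w) = 5265 + w
n(17)/(((4*41)*(-36))) = (5265 + 17)/(((4*41)*(-36))) = 5282/((164*(-36))) = 5282/(-5904) = 5282*(-1/5904) = -2641/2952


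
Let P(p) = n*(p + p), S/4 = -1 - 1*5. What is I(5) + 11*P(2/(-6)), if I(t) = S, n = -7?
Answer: 82/3 ≈ 27.333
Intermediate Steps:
S = -24 (S = 4*(-1 - 1*5) = 4*(-1 - 5) = 4*(-6) = -24)
P(p) = -14*p (P(p) = -7*(p + p) = -14*p)
I(t) = -24
I(5) + 11*P(2/(-6)) = -24 + 11*(-28/(-6)) = -24 + 11*(-28*(-1)/6) = -24 + 11*(-14*(-⅓)) = -24 + 11*(14/3) = -24 + 154/3 = 82/3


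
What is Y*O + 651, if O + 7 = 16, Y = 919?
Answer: 8922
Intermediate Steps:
O = 9 (O = -7 + 16 = 9)
Y*O + 651 = 919*9 + 651 = 8271 + 651 = 8922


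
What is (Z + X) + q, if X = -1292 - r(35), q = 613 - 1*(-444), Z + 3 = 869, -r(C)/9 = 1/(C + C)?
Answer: 44179/70 ≈ 631.13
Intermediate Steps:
r(C) = -9/(2*C) (r(C) = -9/(C + C) = -9*1/(2*C) = -9/(2*C))
Z = 866 (Z = -3 + 869 = 866)
q = 1057 (q = 613 + 444 = 1057)
X = -90431/70 (X = -1292 - (-9)/(2*35) = -1292 - 1*(-9/70) = -1292 + 9/70 = -90431/70 ≈ -1291.9)
(Z + X) + q = (866 - 90431/70) + 1057 = -29811/70 + 1057 = 44179/70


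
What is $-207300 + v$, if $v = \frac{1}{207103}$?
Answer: $- \frac{42932451899}{207103} \approx -2.073 \cdot 10^{5}$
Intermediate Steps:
$v = \frac{1}{207103} \approx 4.8285 \cdot 10^{-6}$
$-207300 + v = -207300 + \frac{1}{207103} = - \frac{42932451899}{207103}$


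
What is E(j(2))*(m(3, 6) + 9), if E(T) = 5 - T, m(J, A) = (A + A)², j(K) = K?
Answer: 459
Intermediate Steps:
m(J, A) = 4*A² (m(J, A) = (2*A)² = 4*A²)
E(j(2))*(m(3, 6) + 9) = (5 - 1*2)*(4*6² + 9) = (5 - 2)*(4*36 + 9) = 3*(144 + 9) = 3*153 = 459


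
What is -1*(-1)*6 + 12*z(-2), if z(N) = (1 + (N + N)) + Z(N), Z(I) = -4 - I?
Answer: -54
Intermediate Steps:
z(N) = -3 + N (z(N) = (1 + (N + N)) + (-4 - N) = (1 + 2*N) + (-4 - N) = -3 + N)
-1*(-1)*6 + 12*z(-2) = -1*(-1)*6 + 12*(-3 - 2) = 1*6 + 12*(-5) = 6 - 60 = -54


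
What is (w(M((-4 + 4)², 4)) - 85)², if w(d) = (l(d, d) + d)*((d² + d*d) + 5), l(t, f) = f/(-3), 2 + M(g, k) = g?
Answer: 94249/9 ≈ 10472.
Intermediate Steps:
M(g, k) = -2 + g
l(t, f) = -f/3 (l(t, f) = f*(-⅓) = -f/3)
w(d) = 2*d*(5 + 2*d²)/3 (w(d) = (-d/3 + d)*((d² + d*d) + 5) = (2*d/3)*((d² + d²) + 5) = (2*d/3)*(2*d² + 5) = (2*d/3)*(5 + 2*d²) = 2*d*(5 + 2*d²)/3)
(w(M((-4 + 4)², 4)) - 85)² = (2*(-2 + (-4 + 4)²)*(5 + 2*(-2 + (-4 + 4)²)²)/3 - 85)² = (2*(-2 + 0²)*(5 + 2*(-2 + 0²)²)/3 - 85)² = (2*(-2 + 0)*(5 + 2*(-2 + 0)²)/3 - 85)² = ((⅔)*(-2)*(5 + 2*(-2)²) - 85)² = ((⅔)*(-2)*(5 + 2*4) - 85)² = ((⅔)*(-2)*(5 + 8) - 85)² = ((⅔)*(-2)*13 - 85)² = (-52/3 - 85)² = (-307/3)² = 94249/9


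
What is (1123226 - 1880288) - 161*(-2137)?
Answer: -413005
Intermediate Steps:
(1123226 - 1880288) - 161*(-2137) = -757062 - 1*(-344057) = -757062 + 344057 = -413005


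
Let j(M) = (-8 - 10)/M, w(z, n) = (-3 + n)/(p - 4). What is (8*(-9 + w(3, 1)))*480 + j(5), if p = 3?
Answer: -134418/5 ≈ -26884.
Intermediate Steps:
w(z, n) = 3 - n (w(z, n) = (-3 + n)/(3 - 4) = (-3 + n)/(-1) = (-3 + n)*(-1) = 3 - n)
j(M) = -18/M
(8*(-9 + w(3, 1)))*480 + j(5) = (8*(-9 + (3 - 1*1)))*480 - 18/5 = (8*(-9 + (3 - 1)))*480 - 18*⅕ = (8*(-9 + 2))*480 - 18/5 = (8*(-7))*480 - 18/5 = -56*480 - 18/5 = -26880 - 18/5 = -134418/5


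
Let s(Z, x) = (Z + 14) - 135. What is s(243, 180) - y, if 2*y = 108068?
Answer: -53912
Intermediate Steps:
y = 54034 (y = (½)*108068 = 54034)
s(Z, x) = -121 + Z (s(Z, x) = (14 + Z) - 135 = -121 + Z)
s(243, 180) - y = (-121 + 243) - 1*54034 = 122 - 54034 = -53912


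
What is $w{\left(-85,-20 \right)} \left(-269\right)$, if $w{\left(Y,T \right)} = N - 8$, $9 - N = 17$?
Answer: $4304$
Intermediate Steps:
$N = -8$ ($N = 9 - 17 = -8$)
$w{\left(Y,T \right)} = -16$ ($w{\left(Y,T \right)} = -8 - 8 = -16$)
$w{\left(-85,-20 \right)} \left(-269\right) = \left(-16\right) \left(-269\right) = 4304$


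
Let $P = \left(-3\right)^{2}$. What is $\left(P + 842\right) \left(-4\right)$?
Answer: $-3404$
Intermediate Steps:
$P = 9$
$\left(P + 842\right) \left(-4\right) = \left(9 + 842\right) \left(-4\right) = 851 \left(-4\right) = -3404$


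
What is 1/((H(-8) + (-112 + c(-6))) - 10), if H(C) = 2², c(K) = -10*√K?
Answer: I/(2*(-59*I + 5*√6)) ≈ -0.0081245 + 0.0016865*I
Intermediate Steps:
H(C) = 4
1/((H(-8) + (-112 + c(-6))) - 10) = 1/((4 + (-112 - 10*I*√6)) - 10) = 1/((-108 - 10*I*√6) - 10) = 1/(-118 - 10*I*√6)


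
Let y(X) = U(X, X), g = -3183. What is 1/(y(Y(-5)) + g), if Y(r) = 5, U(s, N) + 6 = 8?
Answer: -1/3181 ≈ -0.00031437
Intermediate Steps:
U(s, N) = 2 (U(s, N) = -6 + 8 = 2)
y(X) = 2
1/(y(Y(-5)) + g) = 1/(2 - 3183) = 1/(-3181) = -1/3181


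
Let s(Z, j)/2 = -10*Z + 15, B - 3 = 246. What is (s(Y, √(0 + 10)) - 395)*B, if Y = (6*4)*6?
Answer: -808005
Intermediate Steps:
B = 249 (B = 3 + 246 = 249)
Y = 144 (Y = 24*6 = 144)
s(Z, j) = 30 - 20*Z (s(Z, j) = 2*(-10*Z + 15) = 2*(15 - 10*Z) = 30 - 20*Z)
(s(Y, √(0 + 10)) - 395)*B = ((30 - 20*144) - 395)*249 = ((30 - 2880) - 395)*249 = (-2850 - 395)*249 = -3245*249 = -808005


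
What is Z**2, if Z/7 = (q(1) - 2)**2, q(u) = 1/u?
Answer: 49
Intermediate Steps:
Z = 7 (Z = 7*(1/1 - 2)**2 = 7*(1 - 2)**2 = 7*(-1)**2 = 7*1 = 7)
Z**2 = 7**2 = 49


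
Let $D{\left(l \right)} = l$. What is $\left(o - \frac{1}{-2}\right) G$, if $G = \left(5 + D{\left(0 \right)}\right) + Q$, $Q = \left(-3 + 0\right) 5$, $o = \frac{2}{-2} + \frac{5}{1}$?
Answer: $-45$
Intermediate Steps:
$o = 4$ ($o = 2 \left(- \frac{1}{2}\right) + 5 \cdot 1 = -1 + 5 = 4$)
$Q = -15$ ($Q = \left(-3\right) 5 = -15$)
$G = -10$ ($G = \left(5 + 0\right) - 15 = 5 - 15 = -10$)
$\left(o - \frac{1}{-2}\right) G = \left(4 - \frac{1}{-2}\right) \left(-10\right) = \left(4 - - \frac{1}{2}\right) \left(-10\right) = \left(4 + \frac{1}{2}\right) \left(-10\right) = \frac{9}{2} \left(-10\right) = -45$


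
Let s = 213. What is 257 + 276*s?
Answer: 59045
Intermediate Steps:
257 + 276*s = 257 + 276*213 = 257 + 58788 = 59045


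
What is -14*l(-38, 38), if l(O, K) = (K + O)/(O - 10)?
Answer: 0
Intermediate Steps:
l(O, K) = (K + O)/(-10 + O)
-14*l(-38, 38) = -14*(38 - 38)/(-10 - 38) = -14*0/(-48) = -(-7)*0/24 = -14*0 = 0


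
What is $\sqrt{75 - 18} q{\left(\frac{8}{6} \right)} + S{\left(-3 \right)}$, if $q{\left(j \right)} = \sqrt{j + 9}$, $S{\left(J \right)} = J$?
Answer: $-3 + \sqrt{589} \approx 21.269$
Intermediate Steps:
$q{\left(j \right)} = \sqrt{9 + j}$
$\sqrt{75 - 18} q{\left(\frac{8}{6} \right)} + S{\left(-3 \right)} = \sqrt{75 - 18} \sqrt{9 + \frac{8}{6}} - 3 = \sqrt{57} \sqrt{9 + 8 \cdot \frac{1}{6}} - 3 = \sqrt{57} \sqrt{9 + \frac{4}{3}} - 3 = \sqrt{57} \sqrt{\frac{31}{3}} - 3 = \sqrt{57} \frac{\sqrt{93}}{3} - 3 = \sqrt{589} - 3 = -3 + \sqrt{589}$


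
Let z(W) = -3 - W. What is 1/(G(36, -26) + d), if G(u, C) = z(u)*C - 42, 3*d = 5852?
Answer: 3/8768 ≈ 0.00034215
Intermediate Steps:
d = 5852/3 (d = (⅓)*5852 = 5852/3 ≈ 1950.7)
G(u, C) = -42 + C*(-3 - u) (G(u, C) = (-3 - u)*C - 42 = C*(-3 - u) - 42 = -42 + C*(-3 - u))
1/(G(36, -26) + d) = 1/((-42 - 1*(-26)*(3 + 36)) + 5852/3) = 1/((-42 - 1*(-26)*39) + 5852/3) = 1/((-42 + 1014) + 5852/3) = 1/(972 + 5852/3) = 1/(8768/3) = 3/8768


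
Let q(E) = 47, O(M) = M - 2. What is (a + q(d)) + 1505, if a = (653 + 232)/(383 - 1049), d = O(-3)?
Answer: 344249/222 ≈ 1550.7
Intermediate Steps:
O(M) = -2 + M
d = -5 (d = -2 - 3 = -5)
a = -295/222 (a = 885/(-666) = 885*(-1/666) = -295/222 ≈ -1.3288)
(a + q(d)) + 1505 = (-295/222 + 47) + 1505 = 10139/222 + 1505 = 344249/222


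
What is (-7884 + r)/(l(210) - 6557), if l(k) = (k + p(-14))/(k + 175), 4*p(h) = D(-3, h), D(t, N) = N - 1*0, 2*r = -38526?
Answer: 2986170/721211 ≈ 4.1405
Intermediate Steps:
r = -19263 (r = (½)*(-38526) = -19263)
D(t, N) = N (D(t, N) = N + 0 = N)
p(h) = h/4
l(k) = (-7/2 + k)/(175 + k) (l(k) = (k + (¼)*(-14))/(k + 175) = (k - 7/2)/(175 + k) = (-7/2 + k)/(175 + k))
(-7884 + r)/(l(210) - 6557) = (-7884 - 19263)/((-7/2 + 210)/(175 + 210) - 6557) = -27147/((413/2)/385 - 6557) = -27147/((1/385)*(413/2) - 6557) = -27147/(59/110 - 6557) = -27147/(-721211/110) = -27147*(-110/721211) = 2986170/721211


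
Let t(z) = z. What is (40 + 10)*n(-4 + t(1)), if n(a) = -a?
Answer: 150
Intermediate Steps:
(40 + 10)*n(-4 + t(1)) = (40 + 10)*(-(-4 + 1)) = 50*(-1*(-3)) = 50*3 = 150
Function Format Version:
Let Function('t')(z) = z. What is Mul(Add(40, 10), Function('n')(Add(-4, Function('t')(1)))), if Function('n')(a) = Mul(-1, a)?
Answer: 150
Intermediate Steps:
Mul(Add(40, 10), Function('n')(Add(-4, Function('t')(1)))) = Mul(Add(40, 10), Mul(-1, Add(-4, 1))) = Mul(50, Mul(-1, -3)) = Mul(50, 3) = 150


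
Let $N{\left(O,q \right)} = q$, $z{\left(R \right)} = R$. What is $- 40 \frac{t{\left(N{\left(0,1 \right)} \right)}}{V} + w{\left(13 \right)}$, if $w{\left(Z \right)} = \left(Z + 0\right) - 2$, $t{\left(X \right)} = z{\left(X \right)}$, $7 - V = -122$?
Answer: $\frac{1379}{129} \approx 10.69$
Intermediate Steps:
$V = 129$ ($V = 7 - -122 = 7 + 122 = 129$)
$t{\left(X \right)} = X$
$w{\left(Z \right)} = -2 + Z$ ($w{\left(Z \right)} = Z - 2 = -2 + Z$)
$- 40 \frac{t{\left(N{\left(0,1 \right)} \right)}}{V} + w{\left(13 \right)} = - 40 \cdot 1 \cdot \frac{1}{129} + \left(-2 + 13\right) = - 40 \cdot 1 \cdot \frac{1}{129} + 11 = \left(-40\right) \frac{1}{129} + 11 = - \frac{40}{129} + 11 = \frac{1379}{129}$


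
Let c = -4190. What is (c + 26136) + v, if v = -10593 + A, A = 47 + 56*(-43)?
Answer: 8992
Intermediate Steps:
A = -2361 (A = 47 - 2408 = -2361)
v = -12954 (v = -10593 - 2361 = -12954)
(c + 26136) + v = (-4190 + 26136) - 12954 = 21946 - 12954 = 8992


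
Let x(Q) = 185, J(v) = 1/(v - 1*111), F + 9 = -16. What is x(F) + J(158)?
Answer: 8696/47 ≈ 185.02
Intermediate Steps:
F = -25 (F = -9 - 16 = -25)
J(v) = 1/(-111 + v) (J(v) = 1/(v - 111) = 1/(-111 + v))
x(F) + J(158) = 185 + 1/(-111 + 158) = 185 + 1/47 = 8696/47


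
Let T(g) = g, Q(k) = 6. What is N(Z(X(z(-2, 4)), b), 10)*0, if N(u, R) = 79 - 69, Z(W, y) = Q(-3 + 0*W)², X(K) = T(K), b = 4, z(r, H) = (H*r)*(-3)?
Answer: 0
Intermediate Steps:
z(r, H) = -3*H*r
X(K) = K
Z(W, y) = 36 (Z(W, y) = 6² = 36)
N(u, R) = 10
N(Z(X(z(-2, 4)), b), 10)*0 = 10*0 = 0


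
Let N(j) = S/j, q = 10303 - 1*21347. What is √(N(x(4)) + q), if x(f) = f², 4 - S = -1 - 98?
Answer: 37*I*√129/4 ≈ 105.06*I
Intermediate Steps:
S = 103 (S = 4 - (-1 - 98) = 4 - 1*(-99) = 4 + 99 = 103)
q = -11044 (q = 10303 - 21347 = -11044)
N(j) = 103/j
√(N(x(4)) + q) = √(103/(4²) - 11044) = √(103/16 - 11044) = √(-176601/16) = 37*I*√129/4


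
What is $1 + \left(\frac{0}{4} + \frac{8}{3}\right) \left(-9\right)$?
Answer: $-23$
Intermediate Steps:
$1 + \left(\frac{0}{4} + \frac{8}{3}\right) \left(-9\right) = 1 + \left(0 \cdot \frac{1}{4} + 8 \cdot \frac{1}{3}\right) \left(-9\right) = 1 + \left(0 + \frac{8}{3}\right) \left(-9\right) = 1 + \frac{8}{3} \left(-9\right) = 1 - 24 = -23$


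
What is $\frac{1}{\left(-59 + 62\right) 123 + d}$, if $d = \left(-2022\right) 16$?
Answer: $- \frac{1}{31983} \approx -3.1267 \cdot 10^{-5}$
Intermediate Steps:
$d = -32352$
$\frac{1}{\left(-59 + 62\right) 123 + d} = \frac{1}{\left(-59 + 62\right) 123 - 32352} = \frac{1}{3 \cdot 123 - 32352} = \frac{1}{369 - 32352} = \frac{1}{-31983} = - \frac{1}{31983}$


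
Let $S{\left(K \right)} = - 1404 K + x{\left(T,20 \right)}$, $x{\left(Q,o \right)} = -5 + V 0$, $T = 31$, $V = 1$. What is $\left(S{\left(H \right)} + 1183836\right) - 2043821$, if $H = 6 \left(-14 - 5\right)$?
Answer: $-699934$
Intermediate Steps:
$x{\left(Q,o \right)} = -5$ ($x{\left(Q,o \right)} = -5 + 1 \cdot 0 = -5 + 0 = -5$)
$H = -114$ ($H = 6 \left(-19\right) = -114$)
$S{\left(K \right)} = -5 - 1404 K$ ($S{\left(K \right)} = - 1404 K - 5 = -5 - 1404 K$)
$\left(S{\left(H \right)} + 1183836\right) - 2043821 = \left(\left(-5 - -160056\right) + 1183836\right) - 2043821 = \left(\left(-5 + 160056\right) + 1183836\right) - 2043821 = \left(160051 + 1183836\right) - 2043821 = 1343887 - 2043821 = -699934$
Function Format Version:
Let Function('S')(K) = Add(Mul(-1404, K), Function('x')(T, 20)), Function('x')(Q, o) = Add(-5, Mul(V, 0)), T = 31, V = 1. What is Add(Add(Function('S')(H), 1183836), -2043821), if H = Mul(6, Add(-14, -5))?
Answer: -699934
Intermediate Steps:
Function('x')(Q, o) = -5 (Function('x')(Q, o) = Add(-5, Mul(1, 0)) = Add(-5, 0) = -5)
H = -114 (H = Mul(6, -19) = -114)
Function('S')(K) = Add(-5, Mul(-1404, K)) (Function('S')(K) = Add(Mul(-1404, K), -5) = Add(-5, Mul(-1404, K)))
Add(Add(Function('S')(H), 1183836), -2043821) = Add(Add(Add(-5, Mul(-1404, -114)), 1183836), -2043821) = Add(Add(Add(-5, 160056), 1183836), -2043821) = Add(Add(160051, 1183836), -2043821) = Add(1343887, -2043821) = -699934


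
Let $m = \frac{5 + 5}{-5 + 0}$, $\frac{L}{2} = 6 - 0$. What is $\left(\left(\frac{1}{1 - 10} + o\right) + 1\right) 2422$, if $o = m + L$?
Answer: $\frac{237356}{9} \approx 26373.0$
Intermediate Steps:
$L = 12$ ($L = 2 \left(6 - 0\right) = 2 \left(6 + \left(-2 + 2\right)\right) = 2 \left(6 + 0\right) = 2 \cdot 6 = 12$)
$m = -2$ ($m = \frac{10}{-5} = 10 \left(- \frac{1}{5}\right) = -2$)
$o = 10$ ($o = -2 + 12 = 10$)
$\left(\left(\frac{1}{1 - 10} + o\right) + 1\right) 2422 = \left(\left(\frac{1}{1 - 10} + 10\right) + 1\right) 2422 = \left(\left(\frac{1}{-9} + 10\right) + 1\right) 2422 = \left(\left(- \frac{1}{9} + 10\right) + 1\right) 2422 = \left(\frac{89}{9} + 1\right) 2422 = \frac{98}{9} \cdot 2422 = \frac{237356}{9}$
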